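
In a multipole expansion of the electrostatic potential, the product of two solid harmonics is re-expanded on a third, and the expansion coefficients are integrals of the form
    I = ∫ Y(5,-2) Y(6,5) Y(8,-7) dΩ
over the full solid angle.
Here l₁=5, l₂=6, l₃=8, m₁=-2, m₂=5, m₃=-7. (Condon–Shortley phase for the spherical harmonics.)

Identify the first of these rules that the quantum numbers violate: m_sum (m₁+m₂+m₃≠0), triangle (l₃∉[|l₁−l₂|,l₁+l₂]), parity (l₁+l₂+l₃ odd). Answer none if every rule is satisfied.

m_sum

azimuthal sum: -2 + 5 − 7 = -4  ✗
1 ≤ 8 ≤ 11 (triangle on l)
L = 5 + 6 + 8 = 19 (odd)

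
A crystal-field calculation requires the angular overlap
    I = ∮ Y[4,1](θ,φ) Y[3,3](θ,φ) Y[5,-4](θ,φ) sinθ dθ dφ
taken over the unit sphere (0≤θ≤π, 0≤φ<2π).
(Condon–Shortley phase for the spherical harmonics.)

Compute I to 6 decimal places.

-0.186208

Checks pass: Σm=0; 12 even; l₃=5∈[1,7].
(2·4+1)(2·3+1)(2·5+1) = 693
Δ: 2! 6! 4! / 13! → 1/180180
sum: t=0:+1/576 t=1:−1/144 t=2:+1/576 = -1/288
3j²(4 3 5; 0 0 0) = Δ·Π!·Σ² = 20/1001  (sign +1)
sum: t=2:+1/5760 = 1/5760
3j²(4 3 5; 1 3 -4) = Δ·Π!·Σ² = 9/286  (sign -1)
combine: 4πI² = 693·20/1001·9/286 = 810/1859
take √, sign -1: I = -0.18620781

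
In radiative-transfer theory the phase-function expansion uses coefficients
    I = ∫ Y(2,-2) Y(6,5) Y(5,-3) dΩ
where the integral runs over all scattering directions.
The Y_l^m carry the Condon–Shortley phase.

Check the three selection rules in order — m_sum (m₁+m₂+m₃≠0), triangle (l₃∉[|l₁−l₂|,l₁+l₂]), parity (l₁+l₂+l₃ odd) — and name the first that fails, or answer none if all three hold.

m₁+m₂+m₃ = -2 + 5 − 3 = 0  ✓
triangle: |2−6|=4 ≤ l₃=5 ≤ 2+6=8  ✓
parity: l₁+l₂+l₃ = 13 is odd  ✗

parity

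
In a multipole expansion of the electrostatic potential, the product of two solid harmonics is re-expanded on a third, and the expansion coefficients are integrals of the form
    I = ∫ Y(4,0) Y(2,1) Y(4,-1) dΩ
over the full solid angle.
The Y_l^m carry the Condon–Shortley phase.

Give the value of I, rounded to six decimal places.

-0.044869

Checks pass: Σm=0; 10 even; l₃=4∈[2,6].
(2·4+1)(2·2+1)(2·4+1) = 405
Δ: 2! 6! 2! / 11! → 1/13860
sum: t=0:+1/192 t=1:−1/36 t=2:+1/192 = -5/288
3j²(4 2 4; 0 0 0) = Δ·Π!·Σ² = 20/693  (sign -1)
sum: t=1:−1/72 t=2:+1/96 = -1/288
3j²(4 2 4; 0 1 -1) = Δ·Π!·Σ² = 1/462  (sign +1)
combine: 4πI² = 405·20/693·1/462 = 150/5929
take √, sign -1: I = -0.04486937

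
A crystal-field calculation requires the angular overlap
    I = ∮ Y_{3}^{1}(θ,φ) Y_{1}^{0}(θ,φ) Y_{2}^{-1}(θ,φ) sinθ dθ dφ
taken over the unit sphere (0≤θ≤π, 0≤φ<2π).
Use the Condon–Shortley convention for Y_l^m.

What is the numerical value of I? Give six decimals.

-0.233597

Checks pass: Σm=0; 6 even; l₃=2∈[2,4].
(2·3+1)(2·1+1)(2·2+1) = 105
Δ: 2! 4! 0! / 7! → 1/105
sum: t=1:−1/4 = -1/4
3j²(3 1 2; 0 0 0) = Δ·Π!·Σ² = 3/35  (sign -1)
sum: t=1:−1/6 = -1/6
3j²(3 1 2; 1 0 -1) = Δ·Π!·Σ² = 8/105  (sign +1)
combine: 4πI² = 105·3/35·8/105 = 24/35
take √, sign -1: I = -0.23359668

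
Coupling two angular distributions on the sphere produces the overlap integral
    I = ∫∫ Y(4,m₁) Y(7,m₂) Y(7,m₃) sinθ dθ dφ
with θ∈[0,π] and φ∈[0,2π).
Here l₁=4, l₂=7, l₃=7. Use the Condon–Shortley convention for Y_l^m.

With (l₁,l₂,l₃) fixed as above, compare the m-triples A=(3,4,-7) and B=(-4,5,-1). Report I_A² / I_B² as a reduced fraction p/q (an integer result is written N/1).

l's match ⇒ only the (l;m) 3-j factors differ between A and B.
A: triangle coeff Δ(4,7,7) = 1/58198140; Σ_t [1,1]: t=1:−1/522547200 = -1/522547200; (3j)²=77/11628 [(4 7 7; 3 4 -7)], sign=-1
B: triangle coeff Δ(4,7,7) = 1/58198140; Σ_t [4,4]: t=4:+1/46448640 = 1/46448640; (3j)²=75/8398 [(4 7 7; -4 5 -1)], sign=+1
I_A²/I_B² = (77/11628)/(75/8398) = 1001/1350

1001/1350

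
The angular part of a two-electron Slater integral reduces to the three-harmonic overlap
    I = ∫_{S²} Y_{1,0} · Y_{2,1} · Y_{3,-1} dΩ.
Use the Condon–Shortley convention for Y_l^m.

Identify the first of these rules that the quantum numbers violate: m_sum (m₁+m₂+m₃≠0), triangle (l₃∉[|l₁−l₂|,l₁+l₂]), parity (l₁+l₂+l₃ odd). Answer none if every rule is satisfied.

Σmᵢ = 0  ✓
l₃∈[|l₁−l₂|,l₁+l₂]=[1,3], have l₃=3  ✓
Σlᵢ = 6 ⇒ even  ✓

none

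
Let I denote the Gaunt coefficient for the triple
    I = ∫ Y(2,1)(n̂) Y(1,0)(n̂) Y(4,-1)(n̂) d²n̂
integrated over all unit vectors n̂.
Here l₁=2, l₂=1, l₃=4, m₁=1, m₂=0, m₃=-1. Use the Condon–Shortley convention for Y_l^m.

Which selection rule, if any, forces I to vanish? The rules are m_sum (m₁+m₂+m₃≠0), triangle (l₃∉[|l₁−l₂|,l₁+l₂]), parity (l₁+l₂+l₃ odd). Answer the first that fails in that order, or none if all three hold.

triangle

Σmᵢ = 0  ✓
l₃∈[|l₁−l₂|,l₁+l₂]=[1,3], have l₃=4  ✗
Σlᵢ = 7 ⇒ odd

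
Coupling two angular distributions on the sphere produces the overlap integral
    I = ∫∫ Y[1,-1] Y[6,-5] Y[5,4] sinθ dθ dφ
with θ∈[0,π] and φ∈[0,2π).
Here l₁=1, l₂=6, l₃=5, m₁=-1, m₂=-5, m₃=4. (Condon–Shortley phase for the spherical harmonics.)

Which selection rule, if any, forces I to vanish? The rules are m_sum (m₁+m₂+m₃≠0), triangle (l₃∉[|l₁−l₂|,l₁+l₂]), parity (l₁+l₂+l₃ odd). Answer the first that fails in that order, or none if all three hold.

m_sum

azimuthal sum: -1 − 5 + 4 = -2  ✗
5 ≤ 5 ≤ 7 (triangle on l)
L = 1 + 6 + 5 = 12 (even)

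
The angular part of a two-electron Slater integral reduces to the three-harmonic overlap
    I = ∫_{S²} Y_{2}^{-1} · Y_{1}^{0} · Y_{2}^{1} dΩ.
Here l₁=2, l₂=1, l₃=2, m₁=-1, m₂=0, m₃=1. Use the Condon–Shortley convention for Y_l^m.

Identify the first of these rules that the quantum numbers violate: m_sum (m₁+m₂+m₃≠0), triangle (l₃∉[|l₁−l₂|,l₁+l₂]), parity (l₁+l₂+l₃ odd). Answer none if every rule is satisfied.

parity

m₁+m₂+m₃ = -1 + 0 + 1 = 0  ✓
triangle: |2−1|=1 ≤ l₃=2 ≤ 2+1=3  ✓
parity: l₁+l₂+l₃ = 5 is odd  ✗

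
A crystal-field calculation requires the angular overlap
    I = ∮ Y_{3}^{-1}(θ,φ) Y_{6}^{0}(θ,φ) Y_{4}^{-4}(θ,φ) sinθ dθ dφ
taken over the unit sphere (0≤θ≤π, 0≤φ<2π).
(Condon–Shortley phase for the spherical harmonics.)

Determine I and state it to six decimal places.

-1 + 0 − 4 = -5 ≠ 0: azimuthal integral kills it; I = 0

0.000000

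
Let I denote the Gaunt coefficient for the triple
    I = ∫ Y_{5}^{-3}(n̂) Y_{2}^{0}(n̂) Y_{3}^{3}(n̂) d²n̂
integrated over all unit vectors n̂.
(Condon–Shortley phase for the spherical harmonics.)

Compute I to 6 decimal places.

-0.126792

Checks pass: Σm=0; 10 even; l₃=3∈[3,7].
(2·5+1)(2·2+1)(2·3+1) = 385
Δ: 4! 6! 0! / 11! → 1/2310
sum: t=2:+1/144 = 1/144
3j²(5 2 3; 0 0 0) = Δ·Π!·Σ² = 10/231  (sign -1)
sum: t=2:+1/2880 = 1/2880
3j²(5 2 3; -3 0 3) = Δ·Π!·Σ² = 2/165  (sign +1)
combine: 4πI² = 385·10/231·2/165 = 20/99
take √, sign -1: I = -0.12679218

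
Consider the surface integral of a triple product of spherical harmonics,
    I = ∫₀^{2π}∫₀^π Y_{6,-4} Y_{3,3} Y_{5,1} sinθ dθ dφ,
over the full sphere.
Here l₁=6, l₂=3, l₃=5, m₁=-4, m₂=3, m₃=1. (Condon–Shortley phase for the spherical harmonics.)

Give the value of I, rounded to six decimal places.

Checks pass: Σm=0; 14 even; l₃=5∈[3,9].
(2·6+1)(2·3+1)(2·5+1) = 1001
Δ: 4! 8! 2! / 15! → 1/675675
sum: t=1:−1/8640 t=2:+1/2304 t=3:−1/8640 = 7/34560
3j²(6 3 5; 0 0 0) = Δ·Π!·Σ² = 7/429  (sign -1)
sum: t=4:+1/69120 = 1/69120
3j²(6 3 5; -4 3 1) = Δ·Π!·Σ² = 4/143  (sign +1)
combine: 4πI² = 1001·7/429·4/143 = 196/429
take √, sign -1: I = -0.19067531

-0.190675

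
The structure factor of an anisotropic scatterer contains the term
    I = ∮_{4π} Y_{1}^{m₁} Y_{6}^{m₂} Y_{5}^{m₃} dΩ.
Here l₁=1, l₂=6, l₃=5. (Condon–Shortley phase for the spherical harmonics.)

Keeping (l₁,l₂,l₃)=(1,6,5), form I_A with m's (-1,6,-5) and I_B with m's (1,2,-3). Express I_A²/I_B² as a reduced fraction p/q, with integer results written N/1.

11/1

Shared (l₁,l₂,l₃)=(1,6,5): N and (l;000)² cancel in I_A²/I_B².
A: Δ = 2!·0!·10!/13! = 1/858; Racah Σ t=2..2: t=2:+1/7257600 = 1/7257600; ⇒ 3j(1 6 5; -1 6 -5)² = 1/13, sgn +1
B: Δ = 2!·0!·10!/13! = 1/858; Racah Σ t=0..0: t=0:+1/161280 = 1/161280; ⇒ 3j(1 6 5; 1 2 -3)² = 1/143, sgn +1
I_A²/I_B² = (1/13)/(1/143) = 11/1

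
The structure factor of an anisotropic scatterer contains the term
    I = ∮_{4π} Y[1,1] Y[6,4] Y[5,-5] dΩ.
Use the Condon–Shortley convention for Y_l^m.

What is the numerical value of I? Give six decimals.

Checks pass: Σm=0; 12 even; l₃=5∈[5,7].
(2·1+1)(2·6+1)(2·5+1) = 429
Δ: 2! 0! 10! / 13! → 1/858
sum: t=1:−1/14400 = -1/14400
3j²(1 6 5; 0 0 0) = Δ·Π!·Σ² = 6/143  (sign +1)
sum: t=0:+1/7257600 = 1/7257600
3j²(1 6 5; 1 4 -5) = Δ·Π!·Σ² = 1/858  (sign +1)
combine: 4πI² = 429·6/143·1/858 = 3/143
take √, sign +1: I = 0.04085899

0.040859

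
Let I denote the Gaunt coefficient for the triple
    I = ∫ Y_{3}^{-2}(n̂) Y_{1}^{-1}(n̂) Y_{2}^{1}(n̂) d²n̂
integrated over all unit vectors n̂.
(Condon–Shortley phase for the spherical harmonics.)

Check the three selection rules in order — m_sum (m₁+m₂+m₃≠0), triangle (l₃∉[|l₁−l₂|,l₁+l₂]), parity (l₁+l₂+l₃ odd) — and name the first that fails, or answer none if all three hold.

m_sum

azimuthal sum: -2 − 1 + 1 = -2  ✗
2 ≤ 2 ≤ 4 (triangle on l)
L = 3 + 1 + 2 = 6 (even)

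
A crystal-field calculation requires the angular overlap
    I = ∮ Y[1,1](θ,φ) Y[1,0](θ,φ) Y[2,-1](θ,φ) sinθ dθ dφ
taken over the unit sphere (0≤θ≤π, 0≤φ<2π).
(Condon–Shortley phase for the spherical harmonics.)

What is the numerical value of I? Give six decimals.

Checks pass: Σm=0; 4 even; l₃=2∈[0,2].
(2·1+1)(2·1+1)(2·2+1) = 45
Δ: 0! 2! 2! / 5! → 1/30
sum: t=0:+1/1 = 1/1
3j²(1 1 2; 0 0 0) = Δ·Π!·Σ² = 2/15  (sign +1)
sum: t=0:+1/2 = 1/2
3j²(1 1 2; 1 0 -1) = Δ·Π!·Σ² = 1/10  (sign -1)
combine: 4πI² = 45·2/15·1/10 = 3/5
take √, sign -1: I = -0.21850969

-0.218510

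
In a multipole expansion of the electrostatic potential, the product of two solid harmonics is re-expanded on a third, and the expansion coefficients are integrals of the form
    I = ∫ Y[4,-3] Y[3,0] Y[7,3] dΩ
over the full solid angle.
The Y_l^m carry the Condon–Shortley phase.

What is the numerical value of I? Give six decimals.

m-sum 0 ✓  L=14 even ✓  1≤7≤7 ✓
Π(2lᵢ+1) = 9×7×15 = 945
triangle coeff Δ(4,3,7) = 1/45045
Σ_t [0,0]: t=0:+1/20736 = 1/20736
(3j)²=35/1287 [(4 3 7; 0 0 0)], sign=-1
Σ_t [0,0]: t=0:+1/181440 = 1/181440
(3j)²=32/3003 [(4 3 7; -3 0 3)], sign=+1
⇒ 4πI² = 5600/20449
I = (-1)√(5600/20449/(4π)) = -0.14762267

-0.147623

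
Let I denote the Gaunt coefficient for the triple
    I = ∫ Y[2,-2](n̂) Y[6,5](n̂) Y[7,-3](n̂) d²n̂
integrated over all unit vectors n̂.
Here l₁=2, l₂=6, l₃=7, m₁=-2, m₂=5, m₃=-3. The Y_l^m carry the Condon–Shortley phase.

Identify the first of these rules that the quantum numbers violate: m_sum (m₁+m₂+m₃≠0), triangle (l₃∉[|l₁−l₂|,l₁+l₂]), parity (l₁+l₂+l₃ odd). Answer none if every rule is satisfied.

azimuthal sum: -2 + 5 − 3 = 0  ✓
4 ≤ 7 ≤ 8 (triangle on l)  ✓
L = 2 + 6 + 7 = 15 (odd)  ✗

parity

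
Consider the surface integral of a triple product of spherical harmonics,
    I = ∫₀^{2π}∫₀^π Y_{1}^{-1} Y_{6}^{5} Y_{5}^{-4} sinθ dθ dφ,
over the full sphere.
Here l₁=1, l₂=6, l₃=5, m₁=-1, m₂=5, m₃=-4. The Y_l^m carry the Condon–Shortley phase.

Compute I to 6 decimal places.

-0.303018

Rules hold: Σm=0, L=12 even, 5≤5≤7.
N = 3·13·11 = 429
Δ = 2!·0!·10!/13! = 1/858
Racah Σ t=1..1: t=1:−1/14400 = -1/14400
⇒ 3j(1 6 5; 0 0 0)² = 6/143, sgn +1
Racah Σ t=2..2: t=2:+1/725760 = 1/725760
⇒ 3j(1 6 5; -1 5 -4)² = 5/78, sgn -1
4πI² = N·(3j₀)²·(3jₘ)² = 15/13
I = -1·√(1.15385/4π) = -0.30301841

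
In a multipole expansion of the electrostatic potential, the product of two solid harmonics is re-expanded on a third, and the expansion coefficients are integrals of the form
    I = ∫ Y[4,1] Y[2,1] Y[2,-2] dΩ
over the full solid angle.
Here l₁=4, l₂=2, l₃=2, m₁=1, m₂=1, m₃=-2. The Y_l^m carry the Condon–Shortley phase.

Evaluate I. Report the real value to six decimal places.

-0.090112

Rules hold: Σm=0, L=8 even, 2≤2≤6.
N = 9·5·5 = 225
Δ = 4!·4!·0!/9! = 1/630
Racah Σ t=2..2: t=2:+1/16 = 1/16
⇒ 3j(4 2 2; 0 0 0)² = 2/35, sgn +1
Racah Σ t=3..3: t=3:−1/144 = -1/144
⇒ 3j(4 2 2; 1 1 -2)² = 1/126, sgn -1
4πI² = N·(3j₀)²·(3jₘ)² = 5/49
I = -1·√(0.102041/4π) = -0.09011188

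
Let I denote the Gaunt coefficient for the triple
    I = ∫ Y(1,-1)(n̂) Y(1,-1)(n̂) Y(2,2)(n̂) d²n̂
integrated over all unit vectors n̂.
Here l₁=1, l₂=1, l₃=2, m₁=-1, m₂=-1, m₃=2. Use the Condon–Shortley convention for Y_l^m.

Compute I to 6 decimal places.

Checks pass: Σm=0; 4 even; l₃=2∈[0,2].
(2·1+1)(2·1+1)(2·2+1) = 45
Δ: 0! 2! 2! / 5! → 1/30
sum: t=0:+1/1 = 1/1
3j²(1 1 2; 0 0 0) = Δ·Π!·Σ² = 2/15  (sign +1)
sum: t=0:+1/4 = 1/4
3j²(1 1 2; -1 -1 2) = Δ·Π!·Σ² = 1/5  (sign +1)
combine: 4πI² = 45·2/15·1/5 = 6/5
take √, sign +1: I = 0.30901936

0.309019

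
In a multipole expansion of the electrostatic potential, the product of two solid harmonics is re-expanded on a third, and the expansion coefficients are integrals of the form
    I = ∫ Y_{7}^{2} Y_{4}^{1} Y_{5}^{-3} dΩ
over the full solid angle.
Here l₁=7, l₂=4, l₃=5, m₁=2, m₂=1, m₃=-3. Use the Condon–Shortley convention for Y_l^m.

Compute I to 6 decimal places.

Rules hold: Σm=0, L=16 even, 3≤5≤11.
N = 15·9·11 = 1485
Δ = 6!·8!·2!/17! = 1/6126120
Racah Σ t=2..4: t=2:+1/69120 t=3:−1/20736 t=4:+1/69120 = -1/51840
⇒ 3j(7 4 5; 0 0 0)² = 280/21879, sgn +1
Racah Σ t=3..5: t=3:−1/103680 t=4:+1/241920 t=5:−1/9676800 = -163/29030400
⇒ 3j(7 4 5; 2 1 -3)² = 26569/2042040, sgn -1
4πI² = N·(3j₀)²·(3jₘ)² = 132845/537251
I = -1·√(0.247268/4π) = -0.14027461

-0.140275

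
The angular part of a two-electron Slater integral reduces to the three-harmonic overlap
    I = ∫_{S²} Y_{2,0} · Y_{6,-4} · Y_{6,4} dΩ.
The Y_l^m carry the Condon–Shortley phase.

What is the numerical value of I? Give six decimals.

m-sum 0 ✓  L=14 even ✓  4≤6≤8 ✓
Π(2lᵢ+1) = 5×13×13 = 845
triangle coeff Δ(2,6,6) = 1/90090
Σ_t [0,2]: t=0:+1/69120 t=1:−1/14400 t=2:+1/69120 = -7/172800
(3j)²=14/715 [(2 6 6; 0 0 0)], sign=-1
Σ_t [0,2]: t=0:+1/322560 t=1:−1/362880 t=2:+1/14515200 = 1/2419200
(3j)²=2/5005 [(2 6 6; 0 -4 4)], sign=+1
⇒ 4πI² = 4/605
I = (-1)√(4/605/(4π)) = -0.02293757

-0.022938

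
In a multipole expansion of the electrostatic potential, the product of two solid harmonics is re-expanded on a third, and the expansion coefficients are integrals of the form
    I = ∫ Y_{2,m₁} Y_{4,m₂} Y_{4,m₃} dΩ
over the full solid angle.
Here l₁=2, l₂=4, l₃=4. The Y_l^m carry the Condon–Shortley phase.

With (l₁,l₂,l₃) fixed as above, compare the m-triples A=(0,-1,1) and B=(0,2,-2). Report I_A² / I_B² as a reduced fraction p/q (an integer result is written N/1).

Same 2,4,4: normalisation and zero-m 3j drop out of the ratio.
A: Δ: 2! 2! 6! / 11! → 1/13860; sum: t=0:+1/144 t=1:−1/48 t=2:+1/480 = -17/1440; 3j²(2 4 4; 0 -1 1) = Δ·Π!·Σ² = 289/13860  (sign +1)
B: Δ: 2! 2! 6! / 11! → 1/13860; sum: t=0:+1/2880 t=1:−1/120 t=2:+1/192 = -1/360; 3j²(2 4 4; 0 2 -2) = Δ·Π!·Σ² = 16/3465  (sign -1)
I_A²/I_B² = (289/13860)/(16/3465) = 289/64

289/64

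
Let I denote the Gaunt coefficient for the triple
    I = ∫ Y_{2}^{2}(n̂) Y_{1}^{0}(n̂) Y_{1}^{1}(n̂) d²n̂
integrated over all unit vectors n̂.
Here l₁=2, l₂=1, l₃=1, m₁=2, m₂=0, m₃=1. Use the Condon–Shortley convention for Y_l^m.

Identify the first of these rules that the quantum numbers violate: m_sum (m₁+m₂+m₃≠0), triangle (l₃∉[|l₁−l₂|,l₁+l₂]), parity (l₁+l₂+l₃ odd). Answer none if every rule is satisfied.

m_sum

azimuthal sum: 2 + 0 + 1 = 3  ✗
1 ≤ 1 ≤ 3 (triangle on l)
L = 2 + 1 + 1 = 4 (even)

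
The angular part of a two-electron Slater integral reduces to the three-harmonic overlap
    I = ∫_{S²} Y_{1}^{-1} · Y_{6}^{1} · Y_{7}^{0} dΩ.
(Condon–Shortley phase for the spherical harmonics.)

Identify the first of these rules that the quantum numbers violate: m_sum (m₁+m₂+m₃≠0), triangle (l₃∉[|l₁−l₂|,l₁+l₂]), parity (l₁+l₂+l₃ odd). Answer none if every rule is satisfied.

none

Σmᵢ = 0  ✓
l₃∈[|l₁−l₂|,l₁+l₂]=[5,7], have l₃=7  ✓
Σlᵢ = 14 ⇒ even  ✓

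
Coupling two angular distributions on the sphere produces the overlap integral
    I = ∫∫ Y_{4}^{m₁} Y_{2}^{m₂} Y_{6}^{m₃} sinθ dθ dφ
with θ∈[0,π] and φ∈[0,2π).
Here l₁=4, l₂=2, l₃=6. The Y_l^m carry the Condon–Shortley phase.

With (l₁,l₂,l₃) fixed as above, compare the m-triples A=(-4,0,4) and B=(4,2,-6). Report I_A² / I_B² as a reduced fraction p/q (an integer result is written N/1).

Same 4,2,6: normalisation and zero-m 3j drop out of the ratio.
A: Δ: 0! 8! 4! / 13! → 1/6435; sum: t=0:+1/161280 = 1/161280; 3j²(4 2 6; -4 0 4) = Δ·Π!·Σ² = 1/143  (sign +1)
B: Δ: 0! 8! 4! / 13! → 1/6435; sum: t=0:+1/967680 = 1/967680; 3j²(4 2 6; 4 2 -6) = Δ·Π!·Σ² = 1/13  (sign +1)
I_A²/I_B² = (1/143)/(1/13) = 1/11

1/11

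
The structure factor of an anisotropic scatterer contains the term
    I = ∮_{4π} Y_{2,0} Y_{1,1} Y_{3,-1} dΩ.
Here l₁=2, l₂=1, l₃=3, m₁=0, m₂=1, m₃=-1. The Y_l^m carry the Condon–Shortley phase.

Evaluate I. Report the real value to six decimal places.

Checks pass: Σm=0; 6 even; l₃=3∈[1,3].
(2·2+1)(2·1+1)(2·3+1) = 105
Δ: 0! 4! 2! / 7! → 1/105
sum: t=0:+1/4 = 1/4
3j²(2 1 3; 0 0 0) = Δ·Π!·Σ² = 3/35  (sign -1)
sum: t=0:+1/8 = 1/8
3j²(2 1 3; 0 1 -1) = Δ·Π!·Σ² = 2/35  (sign +1)
combine: 4πI² = 105·3/35·2/35 = 18/35
take √, sign -1: I = -0.20230066

-0.202301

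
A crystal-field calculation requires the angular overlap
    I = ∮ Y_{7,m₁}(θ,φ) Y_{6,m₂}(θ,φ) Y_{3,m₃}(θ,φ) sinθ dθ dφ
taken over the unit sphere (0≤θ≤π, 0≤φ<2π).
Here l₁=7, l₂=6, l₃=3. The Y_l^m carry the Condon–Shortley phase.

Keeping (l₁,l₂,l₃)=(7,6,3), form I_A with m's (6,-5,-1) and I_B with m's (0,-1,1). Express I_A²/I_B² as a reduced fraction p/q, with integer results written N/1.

1573/56

Shared (l₁,l₂,l₃)=(7,6,3): N and (l;000)² cancel in I_A²/I_B².
A: Δ = 10!·4!·2!/17! = 1/2042040; Racah Σ t=0..1: t=0:+1/21772800 t=1:−1/17418240 = -1/87091200; ⇒ 3j(7 6 3; 6 -5 -1)² = 11/14280, sgn -1
B: Δ = 10!·4!·2!/17! = 1/2042040; Racah Σ t=3..5: t=3:−1/1451520 t=4:+1/103680 t=5:−1/115200 = 1/3628800; ⇒ 3j(7 6 3; 0 -1 1)² = 1/36465, sgn +1
I_A²/I_B² = (11/14280)/(1/36465) = 1573/56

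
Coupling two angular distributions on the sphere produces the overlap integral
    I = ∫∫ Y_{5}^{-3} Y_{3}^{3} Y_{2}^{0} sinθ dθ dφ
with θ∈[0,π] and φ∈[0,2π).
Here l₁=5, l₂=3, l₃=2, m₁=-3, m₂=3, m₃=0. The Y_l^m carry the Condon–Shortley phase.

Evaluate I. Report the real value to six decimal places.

Checks pass: Σm=0; 10 even; l₃=2∈[2,8].
(2·5+1)(2·3+1)(2·2+1) = 385
Δ: 6! 4! 0! / 11! → 1/2310
sum: t=3:−1/144 = -1/144
3j²(5 3 2; 0 0 0) = Δ·Π!·Σ² = 10/231  (sign -1)
sum: t=6:+1/2880 = 1/2880
3j²(5 3 2; -3 3 0) = Δ·Π!·Σ² = 2/165  (sign +1)
combine: 4πI² = 385·10/231·2/165 = 20/99
take √, sign -1: I = -0.12679218

-0.126792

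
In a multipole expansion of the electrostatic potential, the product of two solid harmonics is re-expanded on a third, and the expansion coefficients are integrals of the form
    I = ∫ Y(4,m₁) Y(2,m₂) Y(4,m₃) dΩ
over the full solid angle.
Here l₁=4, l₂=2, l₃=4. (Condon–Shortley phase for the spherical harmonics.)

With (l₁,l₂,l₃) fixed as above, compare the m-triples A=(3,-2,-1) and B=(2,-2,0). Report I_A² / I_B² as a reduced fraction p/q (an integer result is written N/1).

7/10

Shared (l₁,l₂,l₃)=(4,2,4): N and (l;000)² cancel in I_A²/I_B².
A: Δ = 2!·6!·2!/11! = 1/13860; Racah Σ t=0..0: t=0:+1/480 = 1/480; ⇒ 3j(4 2 4; 3 -2 -1)² = 3/110, sgn -1
B: Δ = 2!·6!·2!/11! = 1/13860; Racah Σ t=0..0: t=0:+1/192 = 1/192; ⇒ 3j(4 2 4; 2 -2 0)² = 3/77, sgn +1
I_A²/I_B² = (3/110)/(3/77) = 7/10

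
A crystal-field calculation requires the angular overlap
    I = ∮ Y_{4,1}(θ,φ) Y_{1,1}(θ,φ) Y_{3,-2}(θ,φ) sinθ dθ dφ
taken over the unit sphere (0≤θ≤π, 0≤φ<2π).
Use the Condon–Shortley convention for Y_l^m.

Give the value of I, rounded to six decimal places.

-0.106622

m-sum 0 ✓  L=8 even ✓  3≤3≤5 ✓
Π(2lᵢ+1) = 9×3×7 = 189
triangle coeff Δ(4,1,3) = 1/252
Σ_t [1,1]: t=1:−1/36 = -1/36
(3j)²=4/63 [(4 1 3; 0 0 0)], sign=+1
Σ_t [2,2]: t=2:+1/240 = 1/240
(3j)²=1/84 [(4 1 3; 1 1 -2)], sign=-1
⇒ 4πI² = 1/7
I = (-1)√(1/7/(4π)) = -0.10662181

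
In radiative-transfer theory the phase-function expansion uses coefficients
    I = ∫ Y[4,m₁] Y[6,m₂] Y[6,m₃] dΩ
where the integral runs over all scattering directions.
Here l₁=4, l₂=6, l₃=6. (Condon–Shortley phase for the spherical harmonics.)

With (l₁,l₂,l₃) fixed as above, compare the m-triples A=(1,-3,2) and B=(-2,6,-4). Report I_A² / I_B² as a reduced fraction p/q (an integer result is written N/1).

Shared (l₁,l₂,l₃)=(4,6,6): N and (l;000)² cancel in I_A²/I_B².
A: Δ = 4!·4!·8!/17! = 1/15315300; Racah Σ t=0..3: t=0:+1/103680 t=1:−1/34560 t=2:+1/120960 t=3:−1/5806080 = -13/1161216; ⇒ 3j(4 6 6; 1 -3 2)² = 65/5236, sgn -1
B: Δ = 4!·4!·8!/17! = 1/15315300; Racah Σ t=4..4: t=4:+1/3870720 = 1/3870720; ⇒ 3j(4 6 6; -2 6 -4)² = 135/6188, sgn +1
I_A²/I_B² = (65/5236)/(135/6188) = 169/297

169/297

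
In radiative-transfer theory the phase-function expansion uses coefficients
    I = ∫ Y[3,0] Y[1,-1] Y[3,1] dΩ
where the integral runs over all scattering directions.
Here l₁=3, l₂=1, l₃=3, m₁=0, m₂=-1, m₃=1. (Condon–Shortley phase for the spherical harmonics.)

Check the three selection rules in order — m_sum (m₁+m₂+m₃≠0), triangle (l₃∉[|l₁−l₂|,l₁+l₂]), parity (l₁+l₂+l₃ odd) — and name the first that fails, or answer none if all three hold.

m₁+m₂+m₃ = 0 − 1 + 1 = 0  ✓
triangle: |3−1|=2 ≤ l₃=3 ≤ 3+1=4  ✓
parity: l₁+l₂+l₃ = 7 is odd  ✗

parity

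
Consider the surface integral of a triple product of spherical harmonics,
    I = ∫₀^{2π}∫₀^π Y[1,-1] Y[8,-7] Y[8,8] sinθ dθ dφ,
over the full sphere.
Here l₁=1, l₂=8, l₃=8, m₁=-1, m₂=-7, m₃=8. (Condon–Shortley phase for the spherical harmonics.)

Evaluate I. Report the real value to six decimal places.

0.000000

Σlᵢ=17 odd — θ-integrand is odd under cosθ→−cosθ; I=0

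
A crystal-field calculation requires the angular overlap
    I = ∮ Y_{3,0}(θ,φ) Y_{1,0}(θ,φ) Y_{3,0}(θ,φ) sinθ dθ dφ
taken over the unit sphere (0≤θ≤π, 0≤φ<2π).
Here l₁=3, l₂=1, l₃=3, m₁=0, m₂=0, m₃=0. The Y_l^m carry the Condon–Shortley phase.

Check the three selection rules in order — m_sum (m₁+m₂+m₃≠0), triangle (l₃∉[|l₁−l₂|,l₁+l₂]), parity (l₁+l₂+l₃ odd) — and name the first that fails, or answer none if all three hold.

azimuthal sum: 0 + 0 + 0 = 0  ✓
2 ≤ 3 ≤ 4 (triangle on l)  ✓
L = 3 + 1 + 3 = 7 (odd)  ✗

parity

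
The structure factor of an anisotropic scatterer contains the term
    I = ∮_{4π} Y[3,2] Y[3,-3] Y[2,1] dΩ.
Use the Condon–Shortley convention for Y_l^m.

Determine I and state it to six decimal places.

-0.210261

Checks pass: Σm=0; 8 even; l₃=2∈[0,6].
(2·3+1)(2·3+1)(2·2+1) = 245
Δ: 4! 2! 2! / 9! → 1/3780
sum: t=1:−1/24 t=2:+1/4 t=3:−1/24 = 1/6
3j²(3 3 2; 0 0 0) = Δ·Π!·Σ² = 4/105  (sign +1)
sum: t=0:+1/48 = 1/48
3j²(3 3 2; 2 -3 1) = Δ·Π!·Σ² = 5/84  (sign -1)
combine: 4πI² = 245·4/105·5/84 = 5/9
take √, sign -1: I = -0.21026104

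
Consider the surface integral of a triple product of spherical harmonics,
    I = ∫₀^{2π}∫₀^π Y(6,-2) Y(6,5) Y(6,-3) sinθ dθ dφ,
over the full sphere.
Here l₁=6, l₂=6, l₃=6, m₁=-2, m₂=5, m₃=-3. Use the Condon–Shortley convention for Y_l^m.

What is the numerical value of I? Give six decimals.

m-sum 0 ✓  L=18 even ✓  0≤6≤12 ✓
Π(2lᵢ+1) = 13×13×13 = 2197
triangle coeff Δ(6,6,6) = 1/325909584
Σ_t [0,6]: t=0:+1/373248000 t=1:−1/1728000 t=2:+1/110592 t=3:−1/46656 t=4:+1/110592 t=5:−1/1728000 t=6:+1/373248000 = -7/1555200
(3j)²=400/46189 [(6 6 6; 0 0 0)], sign=-1
Σ_t [5,6]: t=5:−1/3110400 t=6:+1/4147200 = -1/12441600
(3j)²=7/4199 [(6 6 6; -2 5 -3)], sign=+1
⇒ 4πI² = 36400/1147619
I = (-1)√(36400/1147619/(4π)) = -0.05023968

-0.050240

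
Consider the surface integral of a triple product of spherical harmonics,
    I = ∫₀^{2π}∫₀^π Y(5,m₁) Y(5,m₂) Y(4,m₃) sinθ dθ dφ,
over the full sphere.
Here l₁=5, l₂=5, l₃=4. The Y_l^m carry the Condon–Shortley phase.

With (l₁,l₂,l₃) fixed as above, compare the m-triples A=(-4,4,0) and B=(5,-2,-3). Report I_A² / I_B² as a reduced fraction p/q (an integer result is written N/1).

6/7

l's match ⇒ only the (l;m) 3-j factors differ between A and B.
A: triangle coeff Δ(5,5,4) = 1/3153150; Σ_t [5,6]: t=5:−1/69120 t=6:+1/25920 = 1/41472; (3j)²=2/143 [(5 5 4; -4 4 0)], sign=+1
B: triangle coeff Δ(5,5,4) = 1/3153150; Σ_t [0,0]: t=0:+1/103680 = 1/103680; (3j)²=7/429 [(5 5 4; 5 -2 -3)], sign=-1
I_A²/I_B² = (2/143)/(7/429) = 6/7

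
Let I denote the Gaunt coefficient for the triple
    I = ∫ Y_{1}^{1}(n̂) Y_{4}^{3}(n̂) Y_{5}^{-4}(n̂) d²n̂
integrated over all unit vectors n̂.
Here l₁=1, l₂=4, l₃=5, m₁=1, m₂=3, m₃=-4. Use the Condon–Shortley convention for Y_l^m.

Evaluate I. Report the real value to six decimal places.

0.294638

Rules hold: Σm=0, L=10 even, 3≤5≤5.
N = 3·9·11 = 297
Δ = 0!·2!·8!/11! = 1/495
Racah Σ t=0..0: t=0:+1/576 = 1/576
⇒ 3j(1 4 5; 0 0 0)² = 5/99, sgn -1
Racah Σ t=0..0: t=0:+1/10080 = 1/10080
⇒ 3j(1 4 5; 1 3 -4)² = 4/55, sgn -1
4πI² = N·(3j₀)²·(3jₘ)² = 12/11
I = +1·√(1.09091/4π) = 0.29463840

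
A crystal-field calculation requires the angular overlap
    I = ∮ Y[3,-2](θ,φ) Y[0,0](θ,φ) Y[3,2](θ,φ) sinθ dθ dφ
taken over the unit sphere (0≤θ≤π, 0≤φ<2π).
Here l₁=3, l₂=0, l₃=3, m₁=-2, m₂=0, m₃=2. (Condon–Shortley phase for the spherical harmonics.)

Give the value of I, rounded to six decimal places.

0.282095

Rules hold: Σm=0, L=6 even, 3≤3≤3.
N = 7·1·7 = 49
Δ = 0!·6!·0!/7! = 1/7
Racah Σ t=0..0: t=0:+1/36 = 1/36
⇒ 3j(3 0 3; 0 0 0)² = 1/7, sgn -1
Racah Σ t=0..0: t=0:+1/120 = 1/120
⇒ 3j(3 0 3; -2 0 2)² = 1/7, sgn -1
4πI² = N·(3j₀)²·(3jₘ)² = 1/1
I = +1·√(1/4π) = 0.28209479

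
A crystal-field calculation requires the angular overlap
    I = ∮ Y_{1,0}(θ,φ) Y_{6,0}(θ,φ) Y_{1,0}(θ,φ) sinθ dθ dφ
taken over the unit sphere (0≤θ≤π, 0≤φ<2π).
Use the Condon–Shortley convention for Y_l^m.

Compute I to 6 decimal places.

0.000000

l₃=1 ∉ [5,7] — triangle fails ⇒ I = 0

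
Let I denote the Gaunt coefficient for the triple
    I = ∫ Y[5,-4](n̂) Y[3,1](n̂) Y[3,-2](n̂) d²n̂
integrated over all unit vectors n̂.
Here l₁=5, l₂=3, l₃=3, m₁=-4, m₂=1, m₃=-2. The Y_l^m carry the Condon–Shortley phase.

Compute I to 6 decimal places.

-4 + 1 − 2 = -5 ≠ 0: azimuthal integral kills it; I = 0

0.000000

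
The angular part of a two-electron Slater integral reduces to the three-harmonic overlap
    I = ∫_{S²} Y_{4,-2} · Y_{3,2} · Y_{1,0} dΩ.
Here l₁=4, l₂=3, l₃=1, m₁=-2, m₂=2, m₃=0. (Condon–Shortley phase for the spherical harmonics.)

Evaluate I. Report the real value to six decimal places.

Checks pass: Σm=0; 8 even; l₃=1∈[1,7].
(2·4+1)(2·3+1)(2·1+1) = 189
Δ: 6! 2! 0! / 9! → 1/252
sum: t=3:−1/36 = -1/36
3j²(4 3 1; 0 0 0) = Δ·Π!·Σ² = 4/63  (sign +1)
sum: t=5:−1/120 = -1/120
3j²(4 3 1; -2 2 0) = Δ·Π!·Σ² = 1/21  (sign +1)
combine: 4πI² = 189·4/63·1/21 = 4/7
take √, sign +1: I = 0.21324362

0.213244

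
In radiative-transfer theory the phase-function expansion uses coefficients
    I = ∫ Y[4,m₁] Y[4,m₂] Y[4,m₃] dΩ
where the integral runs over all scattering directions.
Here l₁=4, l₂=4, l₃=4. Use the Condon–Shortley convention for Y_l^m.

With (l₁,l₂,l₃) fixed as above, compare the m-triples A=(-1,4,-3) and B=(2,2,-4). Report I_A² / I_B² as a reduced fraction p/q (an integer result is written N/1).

l's match ⇒ only the (l;m) 3-j factors differ between A and B.
A: triangle coeff Δ(4,4,4) = 1/450450; Σ_t [4,4]: t=4:+1/3456 = 1/3456; (3j)²=35/1287 [(4 4 4; -1 4 -3)], sign=-1
B: triangle coeff Δ(4,4,4) = 1/450450; Σ_t [2,2]: t=2:+1/2304 = 1/2304; (3j)²=5/143 [(4 4 4; 2 2 -4)], sign=+1
I_A²/I_B² = (35/1287)/(5/143) = 7/9

7/9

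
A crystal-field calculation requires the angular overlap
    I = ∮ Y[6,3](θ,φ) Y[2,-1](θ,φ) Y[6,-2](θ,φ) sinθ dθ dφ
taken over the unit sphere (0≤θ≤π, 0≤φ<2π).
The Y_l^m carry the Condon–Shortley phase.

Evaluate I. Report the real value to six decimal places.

Rules hold: Σm=0, L=14 even, 4≤6≤8.
N = 13·5·13 = 845
Δ = 2!·10!·2!/15! = 1/90090
Racah Σ t=0..2: t=0:+1/69120 t=1:−1/14400 t=2:+1/69120 = -7/172800
⇒ 3j(6 2 6; 0 0 0)² = 14/715, sgn -1
Racah Σ t=0..1: t=0:+1/60480 t=1:−1/161280 = 1/96768
⇒ 3j(6 2 6; 3 -1 -2)² = 15/1001, sgn +1
4πI² = N·(3j₀)²·(3jₘ)² = 30/121
I = -1·√(0.247934/4π) = -0.14046335

-0.140463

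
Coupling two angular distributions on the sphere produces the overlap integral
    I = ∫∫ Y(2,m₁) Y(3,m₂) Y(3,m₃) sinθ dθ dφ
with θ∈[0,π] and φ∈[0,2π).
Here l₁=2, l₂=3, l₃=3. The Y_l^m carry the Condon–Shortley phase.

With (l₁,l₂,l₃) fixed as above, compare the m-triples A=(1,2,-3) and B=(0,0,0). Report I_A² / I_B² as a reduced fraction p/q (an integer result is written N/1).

25/16

Same 2,3,3: normalisation and zero-m 3j drop out of the ratio.
A: Δ: 2! 2! 4! / 9! → 1/3780; sum: t=1:−1/48 = -1/48; 3j²(2 3 3; 1 2 -3) = Δ·Π!·Σ² = 5/84  (sign -1)
B: Δ: 2! 2! 4! / 9! → 1/3780; sum: t=0:+1/24 t=1:−1/4 t=2:+1/24 = -1/6; 3j²(2 3 3; 0 0 0) = Δ·Π!·Σ² = 4/105  (sign +1)
I_A²/I_B² = (5/84)/(4/105) = 25/16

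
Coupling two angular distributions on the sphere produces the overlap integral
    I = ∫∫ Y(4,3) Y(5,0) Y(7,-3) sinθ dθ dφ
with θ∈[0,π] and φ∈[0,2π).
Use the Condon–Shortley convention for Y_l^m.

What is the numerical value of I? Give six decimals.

m-sum 0 ✓  L=16 even ✓  1≤7≤9 ✓
Π(2lᵢ+1) = 9×11×15 = 1485
triangle coeff Δ(4,5,7) = 1/6126120
Σ_t [0,2]: t=0:+1/69120 t=1:−1/20736 t=2:+1/69120 = -1/51840
(3j)²=280/21879 [(4 5 7; 0 0 0)], sign=+1
Σ_t [0,1]: t=0:+1/172800 t=1:−1/414720 = 7/2073600
(3j)²=343/29172 [(4 5 7; 3 0 -3)], sign=+1
⇒ 4πI² = 120050/537251
I = (+1)√(120050/537251/(4π)) = 0.13334832

0.133348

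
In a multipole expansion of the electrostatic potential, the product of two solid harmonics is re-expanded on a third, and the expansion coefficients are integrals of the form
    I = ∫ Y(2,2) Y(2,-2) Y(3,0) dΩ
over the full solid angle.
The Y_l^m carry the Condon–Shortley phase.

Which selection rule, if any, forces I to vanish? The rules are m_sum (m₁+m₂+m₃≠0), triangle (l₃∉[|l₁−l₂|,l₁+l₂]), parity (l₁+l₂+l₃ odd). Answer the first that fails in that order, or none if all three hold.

m₁+m₂+m₃ = 2 − 2 + 0 = 0  ✓
triangle: |2−2|=0 ≤ l₃=3 ≤ 2+2=4  ✓
parity: l₁+l₂+l₃ = 7 is odd  ✗

parity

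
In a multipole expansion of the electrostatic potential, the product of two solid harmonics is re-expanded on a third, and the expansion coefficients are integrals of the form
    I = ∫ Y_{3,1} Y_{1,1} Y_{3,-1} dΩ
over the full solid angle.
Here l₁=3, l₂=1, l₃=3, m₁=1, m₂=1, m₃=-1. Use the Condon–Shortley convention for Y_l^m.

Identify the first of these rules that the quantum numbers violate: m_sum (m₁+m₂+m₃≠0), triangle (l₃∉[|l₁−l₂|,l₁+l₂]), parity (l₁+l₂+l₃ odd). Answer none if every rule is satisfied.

m_sum

m₁+m₂+m₃ = 1 + 1 − 1 = 1  ✗
triangle: |3−1|=2 ≤ l₃=3 ≤ 3+1=4
parity: l₁+l₂+l₃ = 7 is odd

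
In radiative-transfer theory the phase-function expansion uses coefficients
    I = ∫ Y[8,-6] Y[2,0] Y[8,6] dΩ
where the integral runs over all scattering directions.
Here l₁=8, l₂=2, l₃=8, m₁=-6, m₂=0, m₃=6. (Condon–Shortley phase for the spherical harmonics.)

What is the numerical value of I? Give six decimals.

-0.079678

Rules hold: Σm=0, L=18 even, 6≤8≤10.
N = 17·5·17 = 1445
Δ = 2!·14!·2!/19! = 1/348840
Racah Σ t=0..2: t=0:+1/116121600 t=1:−1/25401600 t=2:+1/116121600 = -1/45158400
⇒ 3j(8 2 8; 0 0 0)² = 24/1615, sgn -1
Racah Σ t=0..2: t=0:+1/348713164800 t=1:−1/6227020800 t=2:+1/3832012800 = 1/9686476800
⇒ 3j(8 2 8; -6 0 6)² = 6/1615, sgn +1
4πI² = N·(3j₀)²·(3jₘ)² = 144/1805
I = -1·√(0.0797784/4π) = -0.07967787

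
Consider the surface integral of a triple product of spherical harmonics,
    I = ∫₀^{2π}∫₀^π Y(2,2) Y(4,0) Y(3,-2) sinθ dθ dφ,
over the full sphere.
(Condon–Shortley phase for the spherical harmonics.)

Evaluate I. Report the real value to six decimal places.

0.000000

Σlᵢ=9 odd — θ-integrand is odd under cosθ→−cosθ; I=0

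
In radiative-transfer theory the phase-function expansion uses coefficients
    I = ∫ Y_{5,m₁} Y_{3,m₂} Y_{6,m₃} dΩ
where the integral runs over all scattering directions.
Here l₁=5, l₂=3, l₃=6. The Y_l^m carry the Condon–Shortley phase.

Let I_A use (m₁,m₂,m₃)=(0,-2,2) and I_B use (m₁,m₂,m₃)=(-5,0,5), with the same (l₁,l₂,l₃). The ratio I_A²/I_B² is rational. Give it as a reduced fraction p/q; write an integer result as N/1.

14/99

Shared (l₁,l₂,l₃)=(5,3,6): N and (l;000)² cancel in I_A²/I_B².
A: Δ = 2!·8!·4!/15! = 1/675675; Racah Σ t=0..1: t=0:+1/8640 t=1:−1/13824 = 1/23040; ⇒ 3j(5 3 6; 0 -2 2)² = 2/429, sgn +1
B: Δ = 2!·8!·4!/15! = 1/675675; Racah Σ t=2..2: t=2:+1/483840 = 1/483840; ⇒ 3j(5 3 6; -5 0 5)² = 3/91, sgn -1
I_A²/I_B² = (2/429)/(3/91) = 14/99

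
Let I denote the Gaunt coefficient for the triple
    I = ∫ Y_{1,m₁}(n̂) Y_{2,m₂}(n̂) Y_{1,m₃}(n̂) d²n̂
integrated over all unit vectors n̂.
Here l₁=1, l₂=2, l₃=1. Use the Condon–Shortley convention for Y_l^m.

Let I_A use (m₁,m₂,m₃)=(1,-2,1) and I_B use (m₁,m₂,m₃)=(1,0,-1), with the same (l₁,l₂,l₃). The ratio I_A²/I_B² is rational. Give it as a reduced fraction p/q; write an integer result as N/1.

Shared (l₁,l₂,l₃)=(1,2,1): N and (l;000)² cancel in I_A²/I_B².
A: Δ = 2!·0!·2!/5! = 1/30; Racah Σ t=0..0: t=0:+1/4 = 1/4; ⇒ 3j(1 2 1; 1 -2 1)² = 1/5, sgn +1
B: Δ = 2!·0!·2!/5! = 1/30; Racah Σ t=0..0: t=0:+1/4 = 1/4; ⇒ 3j(1 2 1; 1 0 -1)² = 1/30, sgn +1
I_A²/I_B² = (1/5)/(1/30) = 6/1

6/1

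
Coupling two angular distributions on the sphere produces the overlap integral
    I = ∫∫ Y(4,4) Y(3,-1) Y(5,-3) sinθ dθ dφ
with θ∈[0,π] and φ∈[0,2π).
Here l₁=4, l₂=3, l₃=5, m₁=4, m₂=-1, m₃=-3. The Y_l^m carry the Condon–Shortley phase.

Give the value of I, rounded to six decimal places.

Rules hold: Σm=0, L=12 even, 1≤5≤7.
N = 9·7·11 = 693
Δ = 2!·6!·4!/13! = 1/180180
Racah Σ t=0..2: t=0:+1/576 t=1:−1/144 t=2:+1/576 = -1/288
⇒ 3j(4 3 5; 0 0 0)² = 20/1001, sgn +1
Racah Σ t=0..0: t=0:+1/5760 = 1/5760
⇒ 3j(4 3 5; 4 -1 -3)² = 56/2145, sgn +1
4πI² = N·(3j₀)²·(3jₘ)² = 672/1859
I = +1·√(0.361485/4π) = 0.16960553

0.169606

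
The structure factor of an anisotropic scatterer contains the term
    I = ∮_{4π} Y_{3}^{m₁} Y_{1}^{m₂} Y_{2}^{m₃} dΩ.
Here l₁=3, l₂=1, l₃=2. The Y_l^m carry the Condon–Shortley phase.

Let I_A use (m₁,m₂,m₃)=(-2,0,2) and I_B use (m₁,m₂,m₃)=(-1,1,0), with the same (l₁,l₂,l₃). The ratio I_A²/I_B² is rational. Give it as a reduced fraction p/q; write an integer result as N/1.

Same 3,1,2: normalisation and zero-m 3j drop out of the ratio.
A: Δ: 2! 4! 0! / 7! → 1/105; sum: t=1:−1/24 = -1/24; 3j²(3 1 2; -2 0 2) = Δ·Π!·Σ² = 1/21  (sign -1)
B: Δ: 2! 4! 0! / 7! → 1/105; sum: t=2:+1/8 = 1/8; 3j²(3 1 2; -1 1 0) = Δ·Π!·Σ² = 2/35  (sign +1)
I_A²/I_B² = (1/21)/(2/35) = 5/6

5/6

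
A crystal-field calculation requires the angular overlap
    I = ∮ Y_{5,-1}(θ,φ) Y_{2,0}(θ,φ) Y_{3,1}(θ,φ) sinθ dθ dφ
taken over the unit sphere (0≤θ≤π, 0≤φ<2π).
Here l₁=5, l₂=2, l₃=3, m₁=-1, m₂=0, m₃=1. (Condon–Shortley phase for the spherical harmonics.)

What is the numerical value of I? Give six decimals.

-0.227318

Rules hold: Σm=0, L=10 even, 3≤3≤7.
N = 11·5·7 = 385
Δ = 4!·6!·0!/11! = 1/2310
Racah Σ t=2..2: t=2:+1/144 = 1/144
⇒ 3j(5 2 3; 0 0 0)² = 10/231, sgn -1
Racah Σ t=2..2: t=2:+1/192 = 1/192
⇒ 3j(5 2 3; -1 0 1)² = 3/77, sgn +1
4πI² = N·(3j₀)²·(3jₘ)² = 50/77
I = -1·√(0.649351/4π) = -0.22731846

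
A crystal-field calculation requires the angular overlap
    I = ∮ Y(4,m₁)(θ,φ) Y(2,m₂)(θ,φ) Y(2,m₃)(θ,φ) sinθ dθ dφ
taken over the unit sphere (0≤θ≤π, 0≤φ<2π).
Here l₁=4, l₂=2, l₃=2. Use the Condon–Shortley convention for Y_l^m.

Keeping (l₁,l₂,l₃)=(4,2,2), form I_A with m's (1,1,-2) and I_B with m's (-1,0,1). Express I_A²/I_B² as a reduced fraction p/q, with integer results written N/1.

l's match ⇒ only the (l;m) 3-j factors differ between A and B.
A: triangle coeff Δ(4,2,2) = 1/630; Σ_t [3,3]: t=3:−1/144 = -1/144; (3j)²=1/126 [(4 2 2; 1 1 -2)], sign=-1
B: triangle coeff Δ(4,2,2) = 1/630; Σ_t [2,2]: t=2:+1/24 = 1/24; (3j)²=1/21 [(4 2 2; -1 0 1)], sign=-1
I_A²/I_B² = (1/126)/(1/21) = 1/6

1/6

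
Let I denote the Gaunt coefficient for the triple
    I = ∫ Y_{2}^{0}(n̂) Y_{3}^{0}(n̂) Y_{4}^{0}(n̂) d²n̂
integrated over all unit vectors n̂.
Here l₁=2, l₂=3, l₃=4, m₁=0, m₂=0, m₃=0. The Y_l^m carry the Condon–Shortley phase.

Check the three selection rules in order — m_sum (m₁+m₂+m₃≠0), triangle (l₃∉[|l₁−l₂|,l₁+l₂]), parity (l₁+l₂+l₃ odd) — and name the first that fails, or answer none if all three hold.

Σmᵢ = 0  ✓
l₃∈[|l₁−l₂|,l₁+l₂]=[1,5], have l₃=4  ✓
Σlᵢ = 9 ⇒ odd  ✗

parity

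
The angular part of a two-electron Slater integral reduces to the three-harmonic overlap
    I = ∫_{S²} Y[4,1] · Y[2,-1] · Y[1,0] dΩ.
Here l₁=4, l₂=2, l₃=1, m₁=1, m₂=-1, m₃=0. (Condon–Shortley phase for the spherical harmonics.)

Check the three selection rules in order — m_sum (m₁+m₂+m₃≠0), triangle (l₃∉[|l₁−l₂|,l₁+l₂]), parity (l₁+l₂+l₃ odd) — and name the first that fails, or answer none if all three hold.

m₁+m₂+m₃ = 1 − 1 + 0 = 0  ✓
triangle: |4−2|=2 ≤ l₃=1 ≤ 4+2=6  ✗
parity: l₁+l₂+l₃ = 7 is odd

triangle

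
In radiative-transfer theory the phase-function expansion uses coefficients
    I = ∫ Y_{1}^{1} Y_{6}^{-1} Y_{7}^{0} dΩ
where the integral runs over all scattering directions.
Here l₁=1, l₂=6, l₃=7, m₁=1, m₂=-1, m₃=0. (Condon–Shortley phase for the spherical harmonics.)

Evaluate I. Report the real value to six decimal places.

m-sum 0 ✓  L=14 even ✓  5≤7≤7 ✓
Π(2lᵢ+1) = 3×13×15 = 585
triangle coeff Δ(1,6,7) = 1/1365
Σ_t [0,0]: t=0:+1/518400 = 1/518400
(3j)²=7/195 [(1 6 7; 0 0 0)], sign=-1
Σ_t [0,0]: t=0:+1/1209600 = 1/1209600
(3j)²=1/65 [(1 6 7; 1 -1 0)], sign=-1
⇒ 4πI² = 21/65
I = (+1)√(21/65/(4π)) = 0.16034227

0.160342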